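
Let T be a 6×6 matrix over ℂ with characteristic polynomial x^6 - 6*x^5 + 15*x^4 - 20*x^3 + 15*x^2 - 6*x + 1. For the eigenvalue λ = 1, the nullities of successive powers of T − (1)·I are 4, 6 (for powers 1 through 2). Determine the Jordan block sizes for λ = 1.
Block sizes for λ = 1: [2, 2, 1, 1]

From the dimensions of kernels of powers, the number of Jordan blocks of size at least j is d_j − d_{j−1} where d_j = dim ker(N^j) (with d_0 = 0). Computing the differences gives [4, 2].
The number of blocks of size exactly k is (#blocks of size ≥ k) − (#blocks of size ≥ k + 1), so the partition is: 2 block(s) of size 1, 2 block(s) of size 2.
In nonincreasing order the block sizes are [2, 2, 1, 1].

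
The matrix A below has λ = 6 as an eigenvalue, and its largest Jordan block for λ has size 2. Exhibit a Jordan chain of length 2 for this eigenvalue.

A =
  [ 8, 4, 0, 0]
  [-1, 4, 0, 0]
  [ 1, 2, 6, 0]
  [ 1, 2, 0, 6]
A Jordan chain for λ = 6 of length 2:
v_1 = (2, -1, 1, 1)ᵀ
v_2 = (1, 0, 0, 0)ᵀ

Let N = A − (6)·I. We want v_2 with N^2 v_2 = 0 but N^1 v_2 ≠ 0; then v_{j-1} := N · v_j for j = 2, …, 2.

Pick v_2 = (1, 0, 0, 0)ᵀ.
Then v_1 = N · v_2 = (2, -1, 1, 1)ᵀ.

Sanity check: (A − (6)·I) v_1 = (0, 0, 0, 0)ᵀ = 0. ✓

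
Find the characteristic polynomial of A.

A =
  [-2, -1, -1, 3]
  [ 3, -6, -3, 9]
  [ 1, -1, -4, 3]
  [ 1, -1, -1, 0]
x^4 + 12*x^3 + 54*x^2 + 108*x + 81

Expanding det(x·I − A) (e.g. by cofactor expansion or by noting that A is similar to its Jordan form J, which has the same characteristic polynomial as A) gives
  χ_A(x) = x^4 + 12*x^3 + 54*x^2 + 108*x + 81
which factors as (x + 3)^4. The eigenvalues (with algebraic multiplicities) are λ = -3 with multiplicity 4.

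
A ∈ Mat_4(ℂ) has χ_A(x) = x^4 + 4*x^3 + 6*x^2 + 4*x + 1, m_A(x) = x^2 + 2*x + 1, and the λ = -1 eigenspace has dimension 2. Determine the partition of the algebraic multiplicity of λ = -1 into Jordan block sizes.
Block sizes for λ = -1: [2, 2]

Step 1 — from the characteristic polynomial, algebraic multiplicity of λ = -1 is 4. From dim ker(A − (-1)·I) = 2, there are exactly 2 Jordan blocks for λ = -1.
Step 2 — from the minimal polynomial, the factor (x + 1)^2 tells us the largest block for λ = -1 has size 2.
Step 3 — with total size 4, 2 blocks, and largest block 2, the block sizes (in nonincreasing order) are [2, 2].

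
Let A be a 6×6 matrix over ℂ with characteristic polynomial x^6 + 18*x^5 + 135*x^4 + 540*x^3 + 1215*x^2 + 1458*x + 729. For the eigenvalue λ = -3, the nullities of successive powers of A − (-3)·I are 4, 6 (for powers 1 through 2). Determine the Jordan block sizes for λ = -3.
Block sizes for λ = -3: [2, 2, 1, 1]

From the dimensions of kernels of powers, the number of Jordan blocks of size at least j is d_j − d_{j−1} where d_j = dim ker(N^j) (with d_0 = 0). Computing the differences gives [4, 2].
The number of blocks of size exactly k is (#blocks of size ≥ k) − (#blocks of size ≥ k + 1), so the partition is: 2 block(s) of size 1, 2 block(s) of size 2.
In nonincreasing order the block sizes are [2, 2, 1, 1].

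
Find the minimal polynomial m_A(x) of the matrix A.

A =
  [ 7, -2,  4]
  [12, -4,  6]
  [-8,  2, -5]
x^2 + x

The characteristic polynomial is χ_A(x) = x*(x + 1)^2, so the eigenvalues are known. The minimal polynomial is
  m_A(x) = Π_λ (x − λ)^{k_λ}
where k_λ is the size of the *largest* Jordan block for λ (equivalently, the smallest k with (A − λI)^k v = 0 for every generalised eigenvector v of λ).

  λ = -1: largest Jordan block has size 1, contributing (x + 1)
  λ = 0: largest Jordan block has size 1, contributing (x − 0)

So m_A(x) = x*(x + 1) = x^2 + x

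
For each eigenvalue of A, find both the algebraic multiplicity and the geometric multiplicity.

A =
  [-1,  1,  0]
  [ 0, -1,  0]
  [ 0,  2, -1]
λ = -1: alg = 3, geom = 2

Step 1 — factor the characteristic polynomial to read off the algebraic multiplicities:
  χ_A(x) = (x + 1)^3

Step 2 — compute geometric multiplicities via the rank-nullity identity g(λ) = n − rank(A − λI):
  rank(A − (-1)·I) = 1, so dim ker(A − (-1)·I) = n − 1 = 2

Summary:
  λ = -1: algebraic multiplicity = 3, geometric multiplicity = 2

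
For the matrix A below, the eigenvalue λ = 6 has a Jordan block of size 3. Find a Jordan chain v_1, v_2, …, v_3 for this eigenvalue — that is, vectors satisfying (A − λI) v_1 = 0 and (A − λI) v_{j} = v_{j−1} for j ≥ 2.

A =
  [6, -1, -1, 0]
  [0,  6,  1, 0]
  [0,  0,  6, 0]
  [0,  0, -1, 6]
A Jordan chain for λ = 6 of length 3:
v_1 = (-1, 0, 0, 0)ᵀ
v_2 = (-1, 1, 0, -1)ᵀ
v_3 = (0, 0, 1, 0)ᵀ

Let N = A − (6)·I. We want v_3 with N^3 v_3 = 0 but N^2 v_3 ≠ 0; then v_{j-1} := N · v_j for j = 3, …, 2.

Pick v_3 = (0, 0, 1, 0)ᵀ.
Then v_2 = N · v_3 = (-1, 1, 0, -1)ᵀ.
Then v_1 = N · v_2 = (-1, 0, 0, 0)ᵀ.

Sanity check: (A − (6)·I) v_1 = (0, 0, 0, 0)ᵀ = 0. ✓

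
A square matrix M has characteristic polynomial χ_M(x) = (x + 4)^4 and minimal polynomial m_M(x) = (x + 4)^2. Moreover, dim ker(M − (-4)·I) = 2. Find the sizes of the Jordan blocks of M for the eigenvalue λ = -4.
Block sizes for λ = -4: [2, 2]

Step 1 — from the characteristic polynomial, algebraic multiplicity of λ = -4 is 4. From dim ker(M − (-4)·I) = 2, there are exactly 2 Jordan blocks for λ = -4.
Step 2 — from the minimal polynomial, the factor (x + 4)^2 tells us the largest block for λ = -4 has size 2.
Step 3 — with total size 4, 2 blocks, and largest block 2, the block sizes (in nonincreasing order) are [2, 2].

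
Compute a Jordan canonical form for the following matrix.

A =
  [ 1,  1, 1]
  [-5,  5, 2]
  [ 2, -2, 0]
J_3(2)

The characteristic polynomial is
  det(x·I − A) = x^3 - 6*x^2 + 12*x - 8 = (x - 2)^3

Eigenvalues and multiplicities (the geometric multiplicity of λ is n − rank(A − λI), which equals the number of Jordan blocks for λ):
  λ = 2: algebraic multiplicity = 3, geometric multiplicity = 1

Determining the block sizes for each eigenvalue:
  λ = 2: one block (gm = 1), so the single block has size am = 3 → block sizes [3]

Assembling the blocks gives a Jordan form
J =
  [2, 1, 0]
  [0, 2, 1]
  [0, 0, 2]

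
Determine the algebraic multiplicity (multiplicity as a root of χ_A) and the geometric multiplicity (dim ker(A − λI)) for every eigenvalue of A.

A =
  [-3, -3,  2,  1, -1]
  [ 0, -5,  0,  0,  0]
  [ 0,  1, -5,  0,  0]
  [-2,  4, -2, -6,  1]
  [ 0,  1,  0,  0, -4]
λ = -5: alg = 3, geom = 2; λ = -4: alg = 2, geom = 1

Step 1 — factor the characteristic polynomial to read off the algebraic multiplicities:
  χ_A(x) = (x + 4)^2*(x + 5)^3

Step 2 — compute geometric multiplicities via the rank-nullity identity g(λ) = n − rank(A − λI):
  rank(A − (-5)·I) = 3, so dim ker(A − (-5)·I) = n − 3 = 2
  rank(A − (-4)·I) = 4, so dim ker(A − (-4)·I) = n − 4 = 1

Summary:
  λ = -5: algebraic multiplicity = 3, geometric multiplicity = 2
  λ = -4: algebraic multiplicity = 2, geometric multiplicity = 1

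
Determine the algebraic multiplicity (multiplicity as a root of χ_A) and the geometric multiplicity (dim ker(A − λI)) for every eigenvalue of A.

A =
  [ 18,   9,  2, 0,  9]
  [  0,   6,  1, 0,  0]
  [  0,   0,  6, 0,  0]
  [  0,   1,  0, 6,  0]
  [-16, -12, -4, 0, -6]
λ = 6: alg = 5, geom = 2

Step 1 — factor the characteristic polynomial to read off the algebraic multiplicities:
  χ_A(x) = (x - 6)^5

Step 2 — compute geometric multiplicities via the rank-nullity identity g(λ) = n − rank(A − λI):
  rank(A − (6)·I) = 3, so dim ker(A − (6)·I) = n − 3 = 2

Summary:
  λ = 6: algebraic multiplicity = 5, geometric multiplicity = 2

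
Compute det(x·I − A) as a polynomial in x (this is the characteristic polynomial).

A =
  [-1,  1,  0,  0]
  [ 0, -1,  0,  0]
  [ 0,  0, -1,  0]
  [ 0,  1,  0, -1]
x^4 + 4*x^3 + 6*x^2 + 4*x + 1

Expanding det(x·I − A) (e.g. by cofactor expansion or by noting that A is similar to its Jordan form J, which has the same characteristic polynomial as A) gives
  χ_A(x) = x^4 + 4*x^3 + 6*x^2 + 4*x + 1
which factors as (x + 1)^4. The eigenvalues (with algebraic multiplicities) are λ = -1 with multiplicity 4.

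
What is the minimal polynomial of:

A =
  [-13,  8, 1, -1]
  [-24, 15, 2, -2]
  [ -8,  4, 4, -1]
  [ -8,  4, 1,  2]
x^3 - 5*x^2 + 3*x + 9

The characteristic polynomial is χ_A(x) = (x - 3)^3*(x + 1), so the eigenvalues are known. The minimal polynomial is
  m_A(x) = Π_λ (x − λ)^{k_λ}
where k_λ is the size of the *largest* Jordan block for λ (equivalently, the smallest k with (A − λI)^k v = 0 for every generalised eigenvector v of λ).

  λ = -1: largest Jordan block has size 1, contributing (x + 1)
  λ = 3: largest Jordan block has size 2, contributing (x − 3)^2

So m_A(x) = (x - 3)^2*(x + 1) = x^3 - 5*x^2 + 3*x + 9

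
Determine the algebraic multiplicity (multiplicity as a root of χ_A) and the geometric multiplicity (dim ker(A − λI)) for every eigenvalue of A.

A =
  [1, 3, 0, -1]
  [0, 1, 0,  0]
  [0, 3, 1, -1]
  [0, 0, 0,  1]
λ = 1: alg = 4, geom = 3

Step 1 — factor the characteristic polynomial to read off the algebraic multiplicities:
  χ_A(x) = (x - 1)^4

Step 2 — compute geometric multiplicities via the rank-nullity identity g(λ) = n − rank(A − λI):
  rank(A − (1)·I) = 1, so dim ker(A − (1)·I) = n − 1 = 3

Summary:
  λ = 1: algebraic multiplicity = 4, geometric multiplicity = 3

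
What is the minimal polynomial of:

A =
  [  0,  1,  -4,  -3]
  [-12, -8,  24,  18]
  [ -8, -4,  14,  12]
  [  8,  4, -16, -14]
x^2 + 4*x + 4

The characteristic polynomial is χ_A(x) = (x + 2)^4, so the eigenvalues are known. The minimal polynomial is
  m_A(x) = Π_λ (x − λ)^{k_λ}
where k_λ is the size of the *largest* Jordan block for λ (equivalently, the smallest k with (A − λI)^k v = 0 for every generalised eigenvector v of λ).

  λ = -2: largest Jordan block has size 2, contributing (x + 2)^2

So m_A(x) = (x + 2)^2 = x^2 + 4*x + 4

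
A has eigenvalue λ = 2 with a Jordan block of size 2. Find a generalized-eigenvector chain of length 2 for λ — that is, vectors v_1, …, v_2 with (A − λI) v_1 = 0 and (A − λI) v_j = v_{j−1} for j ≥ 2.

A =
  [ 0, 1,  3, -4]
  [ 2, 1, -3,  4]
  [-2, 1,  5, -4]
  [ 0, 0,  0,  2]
A Jordan chain for λ = 2 of length 2:
v_1 = (-2, 2, -2, 0)ᵀ
v_2 = (1, 0, 0, 0)ᵀ

Let N = A − (2)·I. We want v_2 with N^2 v_2 = 0 but N^1 v_2 ≠ 0; then v_{j-1} := N · v_j for j = 2, …, 2.

Pick v_2 = (1, 0, 0, 0)ᵀ.
Then v_1 = N · v_2 = (-2, 2, -2, 0)ᵀ.

Sanity check: (A − (2)·I) v_1 = (0, 0, 0, 0)ᵀ = 0. ✓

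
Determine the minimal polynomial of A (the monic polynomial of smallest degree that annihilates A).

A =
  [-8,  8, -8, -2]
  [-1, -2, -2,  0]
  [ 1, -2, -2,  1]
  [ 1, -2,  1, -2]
x^4 + 14*x^3 + 73*x^2 + 168*x + 144

The characteristic polynomial is χ_A(x) = (x + 3)^2*(x + 4)^2, so the eigenvalues are known. The minimal polynomial is
  m_A(x) = Π_λ (x − λ)^{k_λ}
where k_λ is the size of the *largest* Jordan block for λ (equivalently, the smallest k with (A − λI)^k v = 0 for every generalised eigenvector v of λ).

  λ = -4: largest Jordan block has size 2, contributing (x + 4)^2
  λ = -3: largest Jordan block has size 2, contributing (x + 3)^2

So m_A(x) = (x + 3)^2*(x + 4)^2 = x^4 + 14*x^3 + 73*x^2 + 168*x + 144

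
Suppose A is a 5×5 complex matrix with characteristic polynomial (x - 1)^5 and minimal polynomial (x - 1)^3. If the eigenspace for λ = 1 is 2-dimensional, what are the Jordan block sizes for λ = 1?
Block sizes for λ = 1: [3, 2]

Step 1 — from the characteristic polynomial, algebraic multiplicity of λ = 1 is 5. From dim ker(A − (1)·I) = 2, there are exactly 2 Jordan blocks for λ = 1.
Step 2 — from the minimal polynomial, the factor (x − 1)^3 tells us the largest block for λ = 1 has size 3.
Step 3 — with total size 5, 2 blocks, and largest block 3, the block sizes (in nonincreasing order) are [3, 2].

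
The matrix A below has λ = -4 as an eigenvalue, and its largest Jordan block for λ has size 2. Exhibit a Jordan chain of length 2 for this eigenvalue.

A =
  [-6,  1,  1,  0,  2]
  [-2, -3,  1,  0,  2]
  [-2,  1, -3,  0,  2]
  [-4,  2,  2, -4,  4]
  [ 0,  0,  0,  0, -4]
A Jordan chain for λ = -4 of length 2:
v_1 = (-2, -2, -2, -4, 0)ᵀ
v_2 = (1, 0, 0, 0, 0)ᵀ

Let N = A − (-4)·I. We want v_2 with N^2 v_2 = 0 but N^1 v_2 ≠ 0; then v_{j-1} := N · v_j for j = 2, …, 2.

Pick v_2 = (1, 0, 0, 0, 0)ᵀ.
Then v_1 = N · v_2 = (-2, -2, -2, -4, 0)ᵀ.

Sanity check: (A − (-4)·I) v_1 = (0, 0, 0, 0, 0)ᵀ = 0. ✓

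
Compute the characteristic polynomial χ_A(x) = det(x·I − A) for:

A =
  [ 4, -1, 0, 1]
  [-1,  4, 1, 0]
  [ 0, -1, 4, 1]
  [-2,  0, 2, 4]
x^4 - 16*x^3 + 96*x^2 - 256*x + 256

Expanding det(x·I − A) (e.g. by cofactor expansion or by noting that A is similar to its Jordan form J, which has the same characteristic polynomial as A) gives
  χ_A(x) = x^4 - 16*x^3 + 96*x^2 - 256*x + 256
which factors as (x - 4)^4. The eigenvalues (with algebraic multiplicities) are λ = 4 with multiplicity 4.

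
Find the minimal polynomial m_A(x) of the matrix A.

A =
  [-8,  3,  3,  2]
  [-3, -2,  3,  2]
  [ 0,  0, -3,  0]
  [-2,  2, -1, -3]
x^4 + 16*x^3 + 94*x^2 + 240*x + 225

The characteristic polynomial is χ_A(x) = (x + 3)^2*(x + 5)^2, so the eigenvalues are known. The minimal polynomial is
  m_A(x) = Π_λ (x − λ)^{k_λ}
where k_λ is the size of the *largest* Jordan block for λ (equivalently, the smallest k with (A − λI)^k v = 0 for every generalised eigenvector v of λ).

  λ = -5: largest Jordan block has size 2, contributing (x + 5)^2
  λ = -3: largest Jordan block has size 2, contributing (x + 3)^2

So m_A(x) = (x + 3)^2*(x + 5)^2 = x^4 + 16*x^3 + 94*x^2 + 240*x + 225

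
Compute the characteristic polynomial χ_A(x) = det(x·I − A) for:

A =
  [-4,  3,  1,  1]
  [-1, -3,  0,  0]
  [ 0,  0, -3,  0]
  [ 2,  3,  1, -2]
x^4 + 12*x^3 + 54*x^2 + 108*x + 81

Expanding det(x·I − A) (e.g. by cofactor expansion or by noting that A is similar to its Jordan form J, which has the same characteristic polynomial as A) gives
  χ_A(x) = x^4 + 12*x^3 + 54*x^2 + 108*x + 81
which factors as (x + 3)^4. The eigenvalues (with algebraic multiplicities) are λ = -3 with multiplicity 4.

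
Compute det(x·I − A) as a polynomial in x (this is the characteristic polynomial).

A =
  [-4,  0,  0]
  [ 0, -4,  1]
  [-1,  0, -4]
x^3 + 12*x^2 + 48*x + 64

Expanding det(x·I − A) (e.g. by cofactor expansion or by noting that A is similar to its Jordan form J, which has the same characteristic polynomial as A) gives
  χ_A(x) = x^3 + 12*x^2 + 48*x + 64
which factors as (x + 4)^3. The eigenvalues (with algebraic multiplicities) are λ = -4 with multiplicity 3.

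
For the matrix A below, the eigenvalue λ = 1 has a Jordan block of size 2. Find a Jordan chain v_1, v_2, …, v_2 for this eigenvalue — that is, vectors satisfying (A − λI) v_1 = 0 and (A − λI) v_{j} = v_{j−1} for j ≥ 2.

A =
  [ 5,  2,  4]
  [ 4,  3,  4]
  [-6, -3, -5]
A Jordan chain for λ = 1 of length 2:
v_1 = (4, 4, -6)ᵀ
v_2 = (1, 0, 0)ᵀ

Let N = A − (1)·I. We want v_2 with N^2 v_2 = 0 but N^1 v_2 ≠ 0; then v_{j-1} := N · v_j for j = 2, …, 2.

Pick v_2 = (1, 0, 0)ᵀ.
Then v_1 = N · v_2 = (4, 4, -6)ᵀ.

Sanity check: (A − (1)·I) v_1 = (0, 0, 0)ᵀ = 0. ✓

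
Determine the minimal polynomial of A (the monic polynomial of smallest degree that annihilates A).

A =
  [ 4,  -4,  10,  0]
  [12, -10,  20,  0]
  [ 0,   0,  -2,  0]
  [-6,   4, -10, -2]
x^2 + 6*x + 8

The characteristic polynomial is χ_A(x) = (x + 2)^3*(x + 4), so the eigenvalues are known. The minimal polynomial is
  m_A(x) = Π_λ (x − λ)^{k_λ}
where k_λ is the size of the *largest* Jordan block for λ (equivalently, the smallest k with (A − λI)^k v = 0 for every generalised eigenvector v of λ).

  λ = -4: largest Jordan block has size 1, contributing (x + 4)
  λ = -2: largest Jordan block has size 1, contributing (x + 2)

So m_A(x) = (x + 2)*(x + 4) = x^2 + 6*x + 8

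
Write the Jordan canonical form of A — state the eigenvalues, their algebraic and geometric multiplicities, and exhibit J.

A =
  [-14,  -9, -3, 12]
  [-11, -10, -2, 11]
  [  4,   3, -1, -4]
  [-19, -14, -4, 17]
J_3(-2) ⊕ J_1(-2)

The characteristic polynomial is
  det(x·I − A) = x^4 + 8*x^3 + 24*x^2 + 32*x + 16 = (x + 2)^4

Eigenvalues and multiplicities (the geometric multiplicity of λ is n − rank(A − λI), which equals the number of Jordan blocks for λ):
  λ = -2: algebraic multiplicity = 4, geometric multiplicity = 2

Determining the block sizes for each eigenvalue:
  λ = -2: with am = 4 and gm = 2, the partition is not yet determined (e.g. several partitions of 4 into 2 parts exist). Let N = A − (-2)·I. Computing rank(N^1) = 2, rank(N^2) = 1, rank(N^3) = 0; the number of blocks of size ≥ j is rank(N^{j−1}) − rank(N^j), giving [2, 1, 1]. So we have 1 block(s) of size 3, 1 block(s) of size 1 → block sizes [3, 1]

Assembling the blocks gives a Jordan form
J =
  [-2,  1,  0,  0]
  [ 0, -2,  1,  0]
  [ 0,  0, -2,  0]
  [ 0,  0,  0, -2]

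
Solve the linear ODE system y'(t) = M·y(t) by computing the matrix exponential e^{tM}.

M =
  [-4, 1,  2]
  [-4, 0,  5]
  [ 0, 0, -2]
e^{tM} =
  [-2*t*exp(-2*t) + exp(-2*t), t*exp(-2*t), t^2*exp(-2*t)/2 + 2*t*exp(-2*t)]
  [-4*t*exp(-2*t), 2*t*exp(-2*t) + exp(-2*t), t^2*exp(-2*t) + 5*t*exp(-2*t)]
  [0, 0, exp(-2*t)]

Strategy: write M = P · J · P⁻¹ where J is a Jordan canonical form, so e^{tM} = P · e^{tJ} · P⁻¹, and e^{tJ} can be computed block-by-block.

M has Jordan form
J =
  [-2,  1,  0]
  [ 0, -2,  1]
  [ 0,  0, -2]
(up to reordering of blocks).

Per-block formulas:
  For a 3×3 Jordan block J_3(-2): exp(t · J_3(-2)) = e^(-2t)·(I + t·N + (t^2/2)·N^2), where N is the 3×3 nilpotent shift.

After assembling e^{tJ} and conjugating by P, we get:

e^{tM} =
  [-2*t*exp(-2*t) + exp(-2*t), t*exp(-2*t), t^2*exp(-2*t)/2 + 2*t*exp(-2*t)]
  [-4*t*exp(-2*t), 2*t*exp(-2*t) + exp(-2*t), t^2*exp(-2*t) + 5*t*exp(-2*t)]
  [0, 0, exp(-2*t)]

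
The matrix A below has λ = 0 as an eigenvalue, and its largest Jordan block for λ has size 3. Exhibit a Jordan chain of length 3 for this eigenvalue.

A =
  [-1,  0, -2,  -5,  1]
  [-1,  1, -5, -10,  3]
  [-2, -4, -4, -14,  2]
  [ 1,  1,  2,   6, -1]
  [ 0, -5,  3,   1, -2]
A Jordan chain for λ = 0 of length 3:
v_1 = (-2, -4, -12, 4, -6)ᵀ
v_2 = (0, 1, -4, 1, -5)ᵀ
v_3 = (0, 1, 0, 0, 0)ᵀ

Let N = A − (0)·I. We want v_3 with N^3 v_3 = 0 but N^2 v_3 ≠ 0; then v_{j-1} := N · v_j for j = 3, …, 2.

Pick v_3 = (0, 1, 0, 0, 0)ᵀ.
Then v_2 = N · v_3 = (0, 1, -4, 1, -5)ᵀ.
Then v_1 = N · v_2 = (-2, -4, -12, 4, -6)ᵀ.

Sanity check: (A − (0)·I) v_1 = (0, 0, 0, 0, 0)ᵀ = 0. ✓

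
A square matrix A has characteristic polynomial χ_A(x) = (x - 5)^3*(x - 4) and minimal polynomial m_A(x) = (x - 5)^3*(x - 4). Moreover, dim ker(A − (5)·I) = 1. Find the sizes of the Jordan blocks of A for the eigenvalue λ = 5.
Block sizes for λ = 5: [3]

Step 1 — from the characteristic polynomial, algebraic multiplicity of λ = 5 is 3. From dim ker(A − (5)·I) = 1, there are exactly 1 Jordan blocks for λ = 5.
Step 2 — from the minimal polynomial, the factor (x − 5)^3 tells us the largest block for λ = 5 has size 3.
Step 3 — with total size 3, 1 blocks, and largest block 3, the block sizes (in nonincreasing order) are [3].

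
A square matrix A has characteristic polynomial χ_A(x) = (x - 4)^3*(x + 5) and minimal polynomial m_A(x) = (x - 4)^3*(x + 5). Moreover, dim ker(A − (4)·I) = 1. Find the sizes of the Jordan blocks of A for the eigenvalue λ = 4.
Block sizes for λ = 4: [3]

Step 1 — from the characteristic polynomial, algebraic multiplicity of λ = 4 is 3. From dim ker(A − (4)·I) = 1, there are exactly 1 Jordan blocks for λ = 4.
Step 2 — from the minimal polynomial, the factor (x − 4)^3 tells us the largest block for λ = 4 has size 3.
Step 3 — with total size 3, 1 blocks, and largest block 3, the block sizes (in nonincreasing order) are [3].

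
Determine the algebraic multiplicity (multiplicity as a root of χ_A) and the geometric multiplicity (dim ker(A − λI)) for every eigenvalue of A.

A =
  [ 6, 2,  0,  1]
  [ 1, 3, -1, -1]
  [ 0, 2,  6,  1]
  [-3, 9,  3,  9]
λ = 6: alg = 4, geom = 2

Step 1 — factor the characteristic polynomial to read off the algebraic multiplicities:
  χ_A(x) = (x - 6)^4

Step 2 — compute geometric multiplicities via the rank-nullity identity g(λ) = n − rank(A − λI):
  rank(A − (6)·I) = 2, so dim ker(A − (6)·I) = n − 2 = 2

Summary:
  λ = 6: algebraic multiplicity = 4, geometric multiplicity = 2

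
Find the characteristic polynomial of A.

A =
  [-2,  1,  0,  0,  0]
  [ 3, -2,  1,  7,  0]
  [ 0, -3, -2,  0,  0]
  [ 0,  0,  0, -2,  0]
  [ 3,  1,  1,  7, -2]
x^5 + 10*x^4 + 40*x^3 + 80*x^2 + 80*x + 32

Expanding det(x·I − A) (e.g. by cofactor expansion or by noting that A is similar to its Jordan form J, which has the same characteristic polynomial as A) gives
  χ_A(x) = x^5 + 10*x^4 + 40*x^3 + 80*x^2 + 80*x + 32
which factors as (x + 2)^5. The eigenvalues (with algebraic multiplicities) are λ = -2 with multiplicity 5.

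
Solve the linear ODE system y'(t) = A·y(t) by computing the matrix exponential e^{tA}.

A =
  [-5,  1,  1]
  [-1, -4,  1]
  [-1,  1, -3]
e^{tA} =
  [-t^2*exp(-4*t)/2 - t*exp(-4*t) + exp(-4*t), t*exp(-4*t), t^2*exp(-4*t)/2 + t*exp(-4*t)]
  [-t*exp(-4*t), exp(-4*t), t*exp(-4*t)]
  [-t^2*exp(-4*t)/2 - t*exp(-4*t), t*exp(-4*t), t^2*exp(-4*t)/2 + t*exp(-4*t) + exp(-4*t)]

Strategy: write A = P · J · P⁻¹ where J is a Jordan canonical form, so e^{tA} = P · e^{tJ} · P⁻¹, and e^{tJ} can be computed block-by-block.

A has Jordan form
J =
  [-4,  1,  0]
  [ 0, -4,  1]
  [ 0,  0, -4]
(up to reordering of blocks).

Per-block formulas:
  For a 3×3 Jordan block J_3(-4): exp(t · J_3(-4)) = e^(-4t)·(I + t·N + (t^2/2)·N^2), where N is the 3×3 nilpotent shift.

After assembling e^{tJ} and conjugating by P, we get:

e^{tA} =
  [-t^2*exp(-4*t)/2 - t*exp(-4*t) + exp(-4*t), t*exp(-4*t), t^2*exp(-4*t)/2 + t*exp(-4*t)]
  [-t*exp(-4*t), exp(-4*t), t*exp(-4*t)]
  [-t^2*exp(-4*t)/2 - t*exp(-4*t), t*exp(-4*t), t^2*exp(-4*t)/2 + t*exp(-4*t) + exp(-4*t)]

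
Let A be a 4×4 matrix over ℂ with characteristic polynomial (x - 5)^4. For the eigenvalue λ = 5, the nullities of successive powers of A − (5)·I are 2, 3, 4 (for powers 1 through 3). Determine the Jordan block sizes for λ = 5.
Block sizes for λ = 5: [3, 1]

From the dimensions of kernels of powers, the number of Jordan blocks of size at least j is d_j − d_{j−1} where d_j = dim ker(N^j) (with d_0 = 0). Computing the differences gives [2, 1, 1].
The number of blocks of size exactly k is (#blocks of size ≥ k) − (#blocks of size ≥ k + 1), so the partition is: 1 block(s) of size 1, 1 block(s) of size 3.
In nonincreasing order the block sizes are [3, 1].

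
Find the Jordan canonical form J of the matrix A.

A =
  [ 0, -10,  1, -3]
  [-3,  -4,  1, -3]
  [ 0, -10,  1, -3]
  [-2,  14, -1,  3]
J_3(0) ⊕ J_1(0)

The characteristic polynomial is
  det(x·I − A) = x^4

Eigenvalues and multiplicities (the geometric multiplicity of λ is n − rank(A − λI), which equals the number of Jordan blocks for λ):
  λ = 0: algebraic multiplicity = 4, geometric multiplicity = 2

Determining the block sizes for each eigenvalue:
  λ = 0: with am = 4 and gm = 2, the partition is not yet determined (e.g. several partitions of 4 into 2 parts exist). Let N = A − (0)·I. Computing rank(N^1) = 2, rank(N^2) = 1, rank(N^3) = 0; the number of blocks of size ≥ j is rank(N^{j−1}) − rank(N^j), giving [2, 1, 1]. So we have 1 block(s) of size 3, 1 block(s) of size 1 → block sizes [3, 1]

Assembling the blocks gives a Jordan form
J =
  [0, 1, 0, 0]
  [0, 0, 1, 0]
  [0, 0, 0, 0]
  [0, 0, 0, 0]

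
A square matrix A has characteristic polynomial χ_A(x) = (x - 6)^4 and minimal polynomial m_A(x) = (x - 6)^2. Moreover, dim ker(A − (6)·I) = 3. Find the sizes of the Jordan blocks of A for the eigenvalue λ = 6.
Block sizes for λ = 6: [2, 1, 1]

Step 1 — from the characteristic polynomial, algebraic multiplicity of λ = 6 is 4. From dim ker(A − (6)·I) = 3, there are exactly 3 Jordan blocks for λ = 6.
Step 2 — from the minimal polynomial, the factor (x − 6)^2 tells us the largest block for λ = 6 has size 2.
Step 3 — with total size 4, 3 blocks, and largest block 2, the block sizes (in nonincreasing order) are [2, 1, 1].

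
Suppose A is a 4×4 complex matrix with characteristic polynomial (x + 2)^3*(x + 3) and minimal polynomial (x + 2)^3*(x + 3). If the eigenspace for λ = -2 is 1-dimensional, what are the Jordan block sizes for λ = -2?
Block sizes for λ = -2: [3]

Step 1 — from the characteristic polynomial, algebraic multiplicity of λ = -2 is 3. From dim ker(A − (-2)·I) = 1, there are exactly 1 Jordan blocks for λ = -2.
Step 2 — from the minimal polynomial, the factor (x + 2)^3 tells us the largest block for λ = -2 has size 3.
Step 3 — with total size 3, 1 blocks, and largest block 3, the block sizes (in nonincreasing order) are [3].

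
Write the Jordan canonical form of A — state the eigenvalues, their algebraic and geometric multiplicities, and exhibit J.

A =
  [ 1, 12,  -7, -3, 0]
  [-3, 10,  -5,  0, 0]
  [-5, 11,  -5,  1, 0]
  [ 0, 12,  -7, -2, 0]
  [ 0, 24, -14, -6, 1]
J_3(1) ⊕ J_1(1) ⊕ J_1(1)

The characteristic polynomial is
  det(x·I − A) = x^5 - 5*x^4 + 10*x^3 - 10*x^2 + 5*x - 1 = (x - 1)^5

Eigenvalues and multiplicities (the geometric multiplicity of λ is n − rank(A − λI), which equals the number of Jordan blocks for λ):
  λ = 1: algebraic multiplicity = 5, geometric multiplicity = 3

Determining the block sizes for each eigenvalue:
  λ = 1: with am = 5 and gm = 3, the partition is not yet determined (e.g. several partitions of 5 into 3 parts exist). Let N = A − (1)·I. Computing rank(N^1) = 2, rank(N^2) = 1, rank(N^3) = 0; the number of blocks of size ≥ j is rank(N^{j−1}) − rank(N^j), giving [3, 1, 1]. So we have 1 block(s) of size 3, 2 block(s) of size 1 → block sizes [3, 1, 1]

Assembling the blocks gives a Jordan form
J =
  [1, 1, 0, 0, 0]
  [0, 1, 1, 0, 0]
  [0, 0, 1, 0, 0]
  [0, 0, 0, 1, 0]
  [0, 0, 0, 0, 1]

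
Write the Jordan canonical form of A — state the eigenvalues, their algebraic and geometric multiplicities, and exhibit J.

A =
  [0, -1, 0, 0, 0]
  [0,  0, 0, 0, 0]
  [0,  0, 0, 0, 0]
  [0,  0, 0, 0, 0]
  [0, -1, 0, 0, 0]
J_2(0) ⊕ J_1(0) ⊕ J_1(0) ⊕ J_1(0)

The characteristic polynomial is
  det(x·I − A) = x^5

Eigenvalues and multiplicities (the geometric multiplicity of λ is n − rank(A − λI), which equals the number of Jordan blocks for λ):
  λ = 0: algebraic multiplicity = 5, geometric multiplicity = 4

Determining the block sizes for each eigenvalue:
  λ = 0: 4 blocks summing to 5 forces exactly one block of size 2 and the rest size 1 → block sizes [2, 1, 1, 1]

Assembling the blocks gives a Jordan form
J =
  [0, 1, 0, 0, 0]
  [0, 0, 0, 0, 0]
  [0, 0, 0, 0, 0]
  [0, 0, 0, 0, 0]
  [0, 0, 0, 0, 0]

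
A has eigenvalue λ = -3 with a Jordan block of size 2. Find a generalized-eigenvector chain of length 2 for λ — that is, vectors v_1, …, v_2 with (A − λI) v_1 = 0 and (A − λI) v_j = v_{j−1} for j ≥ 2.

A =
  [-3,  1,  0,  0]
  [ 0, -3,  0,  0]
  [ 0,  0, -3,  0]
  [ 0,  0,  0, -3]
A Jordan chain for λ = -3 of length 2:
v_1 = (1, 0, 0, 0)ᵀ
v_2 = (0, 1, 0, 0)ᵀ

Let N = A − (-3)·I. We want v_2 with N^2 v_2 = 0 but N^1 v_2 ≠ 0; then v_{j-1} := N · v_j for j = 2, …, 2.

Pick v_2 = (0, 1, 0, 0)ᵀ.
Then v_1 = N · v_2 = (1, 0, 0, 0)ᵀ.

Sanity check: (A − (-3)·I) v_1 = (0, 0, 0, 0)ᵀ = 0. ✓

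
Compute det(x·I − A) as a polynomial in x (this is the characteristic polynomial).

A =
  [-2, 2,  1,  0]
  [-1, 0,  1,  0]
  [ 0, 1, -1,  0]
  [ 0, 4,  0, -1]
x^4 + 4*x^3 + 6*x^2 + 4*x + 1

Expanding det(x·I − A) (e.g. by cofactor expansion or by noting that A is similar to its Jordan form J, which has the same characteristic polynomial as A) gives
  χ_A(x) = x^4 + 4*x^3 + 6*x^2 + 4*x + 1
which factors as (x + 1)^4. The eigenvalues (with algebraic multiplicities) are λ = -1 with multiplicity 4.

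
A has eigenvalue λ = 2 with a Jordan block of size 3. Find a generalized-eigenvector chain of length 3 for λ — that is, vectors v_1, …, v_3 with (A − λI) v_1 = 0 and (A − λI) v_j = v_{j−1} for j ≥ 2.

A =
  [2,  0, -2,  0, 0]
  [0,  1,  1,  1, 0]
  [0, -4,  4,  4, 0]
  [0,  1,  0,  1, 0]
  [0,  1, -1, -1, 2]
A Jordan chain for λ = 2 of length 3:
v_1 = (8, -2, 0, -2, 2)ᵀ
v_2 = (0, -1, -4, 1, 1)ᵀ
v_3 = (0, 1, 0, 0, 0)ᵀ

Let N = A − (2)·I. We want v_3 with N^3 v_3 = 0 but N^2 v_3 ≠ 0; then v_{j-1} := N · v_j for j = 3, …, 2.

Pick v_3 = (0, 1, 0, 0, 0)ᵀ.
Then v_2 = N · v_3 = (0, -1, -4, 1, 1)ᵀ.
Then v_1 = N · v_2 = (8, -2, 0, -2, 2)ᵀ.

Sanity check: (A − (2)·I) v_1 = (0, 0, 0, 0, 0)ᵀ = 0. ✓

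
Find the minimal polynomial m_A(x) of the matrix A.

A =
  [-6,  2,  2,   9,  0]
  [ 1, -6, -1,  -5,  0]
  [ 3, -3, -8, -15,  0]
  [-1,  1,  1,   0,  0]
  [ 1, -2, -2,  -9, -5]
x^3 + 15*x^2 + 75*x + 125

The characteristic polynomial is χ_A(x) = (x + 5)^5, so the eigenvalues are known. The minimal polynomial is
  m_A(x) = Π_λ (x − λ)^{k_λ}
where k_λ is the size of the *largest* Jordan block for λ (equivalently, the smallest k with (A − λI)^k v = 0 for every generalised eigenvector v of λ).

  λ = -5: largest Jordan block has size 3, contributing (x + 5)^3

So m_A(x) = (x + 5)^3 = x^3 + 15*x^2 + 75*x + 125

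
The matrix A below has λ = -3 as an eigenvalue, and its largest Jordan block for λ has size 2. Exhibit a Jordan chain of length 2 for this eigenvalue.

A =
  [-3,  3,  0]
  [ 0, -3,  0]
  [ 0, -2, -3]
A Jordan chain for λ = -3 of length 2:
v_1 = (3, 0, -2)ᵀ
v_2 = (0, 1, 0)ᵀ

Let N = A − (-3)·I. We want v_2 with N^2 v_2 = 0 but N^1 v_2 ≠ 0; then v_{j-1} := N · v_j for j = 2, …, 2.

Pick v_2 = (0, 1, 0)ᵀ.
Then v_1 = N · v_2 = (3, 0, -2)ᵀ.

Sanity check: (A − (-3)·I) v_1 = (0, 0, 0)ᵀ = 0. ✓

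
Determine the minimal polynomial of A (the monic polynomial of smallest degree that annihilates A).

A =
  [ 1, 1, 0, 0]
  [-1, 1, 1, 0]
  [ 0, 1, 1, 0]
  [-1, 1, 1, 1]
x^3 - 3*x^2 + 3*x - 1

The characteristic polynomial is χ_A(x) = (x - 1)^4, so the eigenvalues are known. The minimal polynomial is
  m_A(x) = Π_λ (x − λ)^{k_λ}
where k_λ is the size of the *largest* Jordan block for λ (equivalently, the smallest k with (A − λI)^k v = 0 for every generalised eigenvector v of λ).

  λ = 1: largest Jordan block has size 3, contributing (x − 1)^3

So m_A(x) = (x - 1)^3 = x^3 - 3*x^2 + 3*x - 1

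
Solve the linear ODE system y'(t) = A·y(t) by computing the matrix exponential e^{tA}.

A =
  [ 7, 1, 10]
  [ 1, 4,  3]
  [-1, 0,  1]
e^{tA} =
  [3*t*exp(4*t) + exp(4*t), 3*t^2*exp(4*t)/2 + t*exp(4*t), 3*t^2*exp(4*t)/2 + 10*t*exp(4*t)]
  [t*exp(4*t), t^2*exp(4*t)/2 + exp(4*t), t^2*exp(4*t)/2 + 3*t*exp(4*t)]
  [-t*exp(4*t), -t^2*exp(4*t)/2, -t^2*exp(4*t)/2 - 3*t*exp(4*t) + exp(4*t)]

Strategy: write A = P · J · P⁻¹ where J is a Jordan canonical form, so e^{tA} = P · e^{tJ} · P⁻¹, and e^{tJ} can be computed block-by-block.

A has Jordan form
J =
  [4, 1, 0]
  [0, 4, 1]
  [0, 0, 4]
(up to reordering of blocks).

Per-block formulas:
  For a 3×3 Jordan block J_3(4): exp(t · J_3(4)) = e^(4t)·(I + t·N + (t^2/2)·N^2), where N is the 3×3 nilpotent shift.

After assembling e^{tJ} and conjugating by P, we get:

e^{tA} =
  [3*t*exp(4*t) + exp(4*t), 3*t^2*exp(4*t)/2 + t*exp(4*t), 3*t^2*exp(4*t)/2 + 10*t*exp(4*t)]
  [t*exp(4*t), t^2*exp(4*t)/2 + exp(4*t), t^2*exp(4*t)/2 + 3*t*exp(4*t)]
  [-t*exp(4*t), -t^2*exp(4*t)/2, -t^2*exp(4*t)/2 - 3*t*exp(4*t) + exp(4*t)]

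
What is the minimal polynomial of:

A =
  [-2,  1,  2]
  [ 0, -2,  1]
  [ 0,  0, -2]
x^3 + 6*x^2 + 12*x + 8

The characteristic polynomial is χ_A(x) = (x + 2)^3, so the eigenvalues are known. The minimal polynomial is
  m_A(x) = Π_λ (x − λ)^{k_λ}
where k_λ is the size of the *largest* Jordan block for λ (equivalently, the smallest k with (A − λI)^k v = 0 for every generalised eigenvector v of λ).

  λ = -2: largest Jordan block has size 3, contributing (x + 2)^3

So m_A(x) = (x + 2)^3 = x^3 + 6*x^2 + 12*x + 8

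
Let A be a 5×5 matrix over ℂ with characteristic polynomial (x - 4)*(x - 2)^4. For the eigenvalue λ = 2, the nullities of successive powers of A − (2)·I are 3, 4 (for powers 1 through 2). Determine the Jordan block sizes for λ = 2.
Block sizes for λ = 2: [2, 1, 1]

From the dimensions of kernels of powers, the number of Jordan blocks of size at least j is d_j − d_{j−1} where d_j = dim ker(N^j) (with d_0 = 0). Computing the differences gives [3, 1].
The number of blocks of size exactly k is (#blocks of size ≥ k) − (#blocks of size ≥ k + 1), so the partition is: 2 block(s) of size 1, 1 block(s) of size 2.
In nonincreasing order the block sizes are [2, 1, 1].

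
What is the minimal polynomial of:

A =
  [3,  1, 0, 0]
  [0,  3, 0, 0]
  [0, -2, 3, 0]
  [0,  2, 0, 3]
x^2 - 6*x + 9

The characteristic polynomial is χ_A(x) = (x - 3)^4, so the eigenvalues are known. The minimal polynomial is
  m_A(x) = Π_λ (x − λ)^{k_λ}
where k_λ is the size of the *largest* Jordan block for λ (equivalently, the smallest k with (A − λI)^k v = 0 for every generalised eigenvector v of λ).

  λ = 3: largest Jordan block has size 2, contributing (x − 3)^2

So m_A(x) = (x - 3)^2 = x^2 - 6*x + 9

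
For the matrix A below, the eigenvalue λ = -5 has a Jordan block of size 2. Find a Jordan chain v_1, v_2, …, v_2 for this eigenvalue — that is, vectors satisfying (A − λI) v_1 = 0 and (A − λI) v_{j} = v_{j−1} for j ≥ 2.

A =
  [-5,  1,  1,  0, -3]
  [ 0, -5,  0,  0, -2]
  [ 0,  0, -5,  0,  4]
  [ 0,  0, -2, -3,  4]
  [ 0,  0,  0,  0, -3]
A Jordan chain for λ = -5 of length 2:
v_1 = (1, 0, 0, 0, 0)ᵀ
v_2 = (0, 1, 0, 0, 0)ᵀ

Let N = A − (-5)·I. We want v_2 with N^2 v_2 = 0 but N^1 v_2 ≠ 0; then v_{j-1} := N · v_j for j = 2, …, 2.

Pick v_2 = (0, 1, 0, 0, 0)ᵀ.
Then v_1 = N · v_2 = (1, 0, 0, 0, 0)ᵀ.

Sanity check: (A − (-5)·I) v_1 = (0, 0, 0, 0, 0)ᵀ = 0. ✓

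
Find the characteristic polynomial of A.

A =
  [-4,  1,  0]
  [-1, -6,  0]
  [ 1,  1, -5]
x^3 + 15*x^2 + 75*x + 125

Expanding det(x·I − A) (e.g. by cofactor expansion or by noting that A is similar to its Jordan form J, which has the same characteristic polynomial as A) gives
  χ_A(x) = x^3 + 15*x^2 + 75*x + 125
which factors as (x + 5)^3. The eigenvalues (with algebraic multiplicities) are λ = -5 with multiplicity 3.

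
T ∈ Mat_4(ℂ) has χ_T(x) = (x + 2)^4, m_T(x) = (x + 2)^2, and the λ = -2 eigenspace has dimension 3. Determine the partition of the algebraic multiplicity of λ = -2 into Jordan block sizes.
Block sizes for λ = -2: [2, 1, 1]

Step 1 — from the characteristic polynomial, algebraic multiplicity of λ = -2 is 4. From dim ker(T − (-2)·I) = 3, there are exactly 3 Jordan blocks for λ = -2.
Step 2 — from the minimal polynomial, the factor (x + 2)^2 tells us the largest block for λ = -2 has size 2.
Step 3 — with total size 4, 3 blocks, and largest block 2, the block sizes (in nonincreasing order) are [2, 1, 1].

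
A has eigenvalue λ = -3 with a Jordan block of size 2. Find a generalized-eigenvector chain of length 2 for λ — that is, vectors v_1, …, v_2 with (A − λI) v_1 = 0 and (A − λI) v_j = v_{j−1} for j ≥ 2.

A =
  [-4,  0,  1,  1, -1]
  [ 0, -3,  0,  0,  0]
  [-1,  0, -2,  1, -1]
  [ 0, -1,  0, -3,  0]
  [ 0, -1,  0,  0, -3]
A Jordan chain for λ = -3 of length 2:
v_1 = (-1, 0, -1, 0, 0)ᵀ
v_2 = (1, 0, 0, 0, 0)ᵀ

Let N = A − (-3)·I. We want v_2 with N^2 v_2 = 0 but N^1 v_2 ≠ 0; then v_{j-1} := N · v_j for j = 2, …, 2.

Pick v_2 = (1, 0, 0, 0, 0)ᵀ.
Then v_1 = N · v_2 = (-1, 0, -1, 0, 0)ᵀ.

Sanity check: (A − (-3)·I) v_1 = (0, 0, 0, 0, 0)ᵀ = 0. ✓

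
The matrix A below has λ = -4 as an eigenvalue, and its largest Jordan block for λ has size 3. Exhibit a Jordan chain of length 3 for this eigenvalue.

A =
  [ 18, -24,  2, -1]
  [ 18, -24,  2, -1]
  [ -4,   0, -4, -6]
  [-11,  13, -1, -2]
A Jordan chain for λ = -4 of length 3:
v_1 = (-6, -6, -4, 4)ᵀ
v_2 = (-2, -2, -4, 2)ᵀ
v_3 = (1, 1, 0, 0)ᵀ

Let N = A − (-4)·I. We want v_3 with N^3 v_3 = 0 but N^2 v_3 ≠ 0; then v_{j-1} := N · v_j for j = 3, …, 2.

Pick v_3 = (1, 1, 0, 0)ᵀ.
Then v_2 = N · v_3 = (-2, -2, -4, 2)ᵀ.
Then v_1 = N · v_2 = (-6, -6, -4, 4)ᵀ.

Sanity check: (A − (-4)·I) v_1 = (0, 0, 0, 0)ᵀ = 0. ✓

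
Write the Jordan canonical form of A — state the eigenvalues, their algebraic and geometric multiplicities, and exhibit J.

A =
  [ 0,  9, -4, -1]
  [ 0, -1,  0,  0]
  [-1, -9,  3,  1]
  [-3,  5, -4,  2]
J_1(-1) ⊕ J_1(-1) ⊕ J_2(3)

The characteristic polynomial is
  det(x·I − A) = x^4 - 4*x^3 - 2*x^2 + 12*x + 9 = (x - 3)^2*(x + 1)^2

Eigenvalues and multiplicities (the geometric multiplicity of λ is n − rank(A − λI), which equals the number of Jordan blocks for λ):
  λ = -1: algebraic multiplicity = 2, geometric multiplicity = 2
  λ = 3: algebraic multiplicity = 2, geometric multiplicity = 1

Determining the block sizes for each eigenvalue:
  λ = -1: gm = am = 2, so every block has size 1 → block sizes [1, 1]
  λ = 3: one block (gm = 1), so the single block has size am = 2 → block sizes [2]

Assembling the blocks gives a Jordan form
J =
  [-1,  0, 0, 0]
  [ 0, -1, 0, 0]
  [ 0,  0, 3, 1]
  [ 0,  0, 0, 3]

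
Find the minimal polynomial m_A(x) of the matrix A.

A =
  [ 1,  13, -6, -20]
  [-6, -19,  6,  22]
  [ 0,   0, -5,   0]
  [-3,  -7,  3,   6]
x^3 + 12*x^2 + 45*x + 50

The characteristic polynomial is χ_A(x) = (x + 2)*(x + 5)^3, so the eigenvalues are known. The minimal polynomial is
  m_A(x) = Π_λ (x − λ)^{k_λ}
where k_λ is the size of the *largest* Jordan block for λ (equivalently, the smallest k with (A − λI)^k v = 0 for every generalised eigenvector v of λ).

  λ = -5: largest Jordan block has size 2, contributing (x + 5)^2
  λ = -2: largest Jordan block has size 1, contributing (x + 2)

So m_A(x) = (x + 2)*(x + 5)^2 = x^3 + 12*x^2 + 45*x + 50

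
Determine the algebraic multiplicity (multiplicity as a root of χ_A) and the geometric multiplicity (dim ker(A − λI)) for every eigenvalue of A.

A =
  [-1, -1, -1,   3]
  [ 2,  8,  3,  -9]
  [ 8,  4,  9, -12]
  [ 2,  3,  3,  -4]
λ = 1: alg = 2, geom = 1; λ = 5: alg = 2, geom = 2

Step 1 — factor the characteristic polynomial to read off the algebraic multiplicities:
  χ_A(x) = (x - 5)^2*(x - 1)^2

Step 2 — compute geometric multiplicities via the rank-nullity identity g(λ) = n − rank(A − λI):
  rank(A − (1)·I) = 3, so dim ker(A − (1)·I) = n − 3 = 1
  rank(A − (5)·I) = 2, so dim ker(A − (5)·I) = n − 2 = 2

Summary:
  λ = 1: algebraic multiplicity = 2, geometric multiplicity = 1
  λ = 5: algebraic multiplicity = 2, geometric multiplicity = 2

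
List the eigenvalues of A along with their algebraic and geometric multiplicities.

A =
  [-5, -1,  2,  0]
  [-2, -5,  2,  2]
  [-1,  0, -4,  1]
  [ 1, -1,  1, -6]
λ = -5: alg = 4, geom = 2

Step 1 — factor the characteristic polynomial to read off the algebraic multiplicities:
  χ_A(x) = (x + 5)^4

Step 2 — compute geometric multiplicities via the rank-nullity identity g(λ) = n − rank(A − λI):
  rank(A − (-5)·I) = 2, so dim ker(A − (-5)·I) = n − 2 = 2

Summary:
  λ = -5: algebraic multiplicity = 4, geometric multiplicity = 2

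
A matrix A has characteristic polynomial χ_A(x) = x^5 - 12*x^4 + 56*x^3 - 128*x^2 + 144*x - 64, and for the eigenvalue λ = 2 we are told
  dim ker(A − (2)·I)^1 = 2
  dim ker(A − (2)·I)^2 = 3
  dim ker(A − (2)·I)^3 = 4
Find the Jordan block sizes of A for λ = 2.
Block sizes for λ = 2: [3, 1]

From the dimensions of kernels of powers, the number of Jordan blocks of size at least j is d_j − d_{j−1} where d_j = dim ker(N^j) (with d_0 = 0). Computing the differences gives [2, 1, 1].
The number of blocks of size exactly k is (#blocks of size ≥ k) − (#blocks of size ≥ k + 1), so the partition is: 1 block(s) of size 1, 1 block(s) of size 3.
In nonincreasing order the block sizes are [3, 1].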